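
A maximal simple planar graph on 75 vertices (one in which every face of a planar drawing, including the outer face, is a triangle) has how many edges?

219

In a plane triangulation 3F = 2E and V − E + F = 2, so E = 3V − 6 = 3·75 − 6 = 219.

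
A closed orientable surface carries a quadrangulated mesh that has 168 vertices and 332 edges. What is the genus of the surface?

0

Every face is a square and each edge borders two faces, so 4F = 2·332, giving F = 166.
χ = V − E + F = 168 − 332 + 166 = 2.
For a closed orientable surface χ = 2 − 2g, so g = (2 − (2))/2 = 0.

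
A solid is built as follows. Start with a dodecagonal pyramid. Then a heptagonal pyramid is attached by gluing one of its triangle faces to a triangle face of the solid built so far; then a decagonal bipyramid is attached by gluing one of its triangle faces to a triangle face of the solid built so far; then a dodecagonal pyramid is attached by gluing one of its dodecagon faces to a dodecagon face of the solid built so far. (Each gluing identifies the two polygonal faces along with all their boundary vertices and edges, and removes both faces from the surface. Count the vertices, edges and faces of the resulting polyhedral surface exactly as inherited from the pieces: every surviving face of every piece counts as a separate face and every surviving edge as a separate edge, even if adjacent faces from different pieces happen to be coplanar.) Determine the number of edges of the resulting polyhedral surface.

A dodecagonal pyramid: V=13, E=24, F=13.
Attach a heptagonal pyramid (V=8, E=14, F=8) along a 3-gon: merge 3 vertices and 3 edges, delete both glued faces → V=18, E=35, F=19.
Attach a decagonal bipyramid (V=12, E=30, F=20) along a 3-gon: merge 3 vertices and 3 edges, delete both glued faces → V=27, E=62, F=37.
Attach a dodecagonal pyramid (V=13, E=24, F=13) along a 12-gon: merge 12 vertices and 12 edges, delete both glued faces → V=28, E=74, F=48.
Check: V − E + F = 28 − 74 + 48 = 2.

74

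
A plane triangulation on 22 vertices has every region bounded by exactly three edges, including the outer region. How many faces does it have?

In a plane triangulation 3F = 2E and V − E + F = 2, so F = 2V − 4 = 2·22 − 4 = 40.

40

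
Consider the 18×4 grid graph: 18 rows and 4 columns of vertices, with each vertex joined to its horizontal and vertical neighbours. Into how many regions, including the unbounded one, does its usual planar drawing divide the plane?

The grid has V = 18·4 = 72 vertices and E = 18·3 + 4·17 = 122 edges.
F = 2 − V + E = 2 − 72 + 122 = 52.

52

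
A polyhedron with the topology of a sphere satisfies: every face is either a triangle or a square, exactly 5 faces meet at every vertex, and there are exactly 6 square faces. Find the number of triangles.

Let x be the number of triangles; then F = 6 + x.
Edge–face incidences: 2E = 4·6 + 3·x = 24 + 3x.
Every vertex has degree 5, so 5V = 2E.
Euler: V − E + F = 2 ⇒ (2E)/5 − E + (6 + x) = 2.
Multiply by 10: 2·(2E) − 5·(2E) + 10·(6 + x) = 20, i.e. 60 + 10x − 3·(24 + 3x) = 20.
Collecting terms: x − 12 = 20, so x = 32.
Then 2E = 24 + 3·32 = 120, so E = 60, V = 2E/5 = 24, F = 6 + 32 = 38.

32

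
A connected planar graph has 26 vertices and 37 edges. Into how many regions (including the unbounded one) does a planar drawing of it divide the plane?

Euler's formula for a connected plane graph: V − E + F = 2, so F = 2 − 26 + 37 = 13.

13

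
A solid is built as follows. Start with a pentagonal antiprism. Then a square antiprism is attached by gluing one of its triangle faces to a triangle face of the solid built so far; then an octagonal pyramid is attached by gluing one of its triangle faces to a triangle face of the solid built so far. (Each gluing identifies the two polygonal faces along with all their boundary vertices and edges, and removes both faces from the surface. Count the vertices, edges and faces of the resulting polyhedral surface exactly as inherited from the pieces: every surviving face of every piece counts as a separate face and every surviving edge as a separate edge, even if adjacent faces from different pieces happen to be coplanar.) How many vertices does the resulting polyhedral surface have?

A pentagonal antiprism: V=10, E=20, F=12.
Attach a square antiprism (V=8, E=16, F=10) along a 3-gon: merge 3 vertices and 3 edges, delete both glued faces → V=15, E=33, F=20.
Attach an octagonal pyramid (V=9, E=16, F=9) along a 3-gon: merge 3 vertices and 3 edges, delete both glued faces → V=21, E=46, F=27.
Check: V − E + F = 21 − 46 + 27 = 2.

21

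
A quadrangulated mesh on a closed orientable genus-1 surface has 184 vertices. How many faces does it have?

χ = 2 − 2·1 = 0, and every face is a square so 4F = 2E.
V − E + F = 0 with E = 4F/2 gives 184 − (4/2 − 1)·F = 0, so F = 184 and E = 368.

184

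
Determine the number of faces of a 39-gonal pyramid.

40

A pyramid on an n-gon base has one n-gon and n triangles: V = 39 + 1 = 40, E = 2·39 = 78, F = 39 + 1 = 40.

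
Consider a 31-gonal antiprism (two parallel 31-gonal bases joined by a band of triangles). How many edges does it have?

124

An antiprism on an n-gon has two n-gon caps and 2n triangles: V = 2·31 = 62, E = 4·31 = 124, F = 2·31 + 2 = 64.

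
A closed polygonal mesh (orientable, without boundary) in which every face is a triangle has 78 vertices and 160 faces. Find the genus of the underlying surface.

Every face is a triangle, so 2E = 3·160 = 480, giving E = 240.
χ = V − E + F = 78 − 240 + 160 = -2.
For a closed orientable surface χ = 2 − 2g, so g = (2 − (-2))/2 = 2.

2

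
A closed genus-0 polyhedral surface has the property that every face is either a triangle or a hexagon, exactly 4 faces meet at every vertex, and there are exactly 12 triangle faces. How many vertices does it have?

12

Let x be the number of hexagons; then F = 12 + x.
Edge–face incidences: 2E = 3·12 + 6·x = 36 + 6x.
Every vertex has degree 4, so 4V = 2E.
Euler: V − E + F = 2 ⇒ (2E)/4 − E + (12 + x) = 2.
Multiply by 8: 2·(2E) − 4·(2E) + 8·(12 + x) = 16, i.e. 96 + 8x − 2·(36 + 6x) = 16.
Collecting terms: −4x + 24 = 16, so −4x = −8, so x = 2.
Then 2E = 36 + 6·2 = 48, so E = 24, V = 2E/4 = 12, F = 12 + 2 = 14.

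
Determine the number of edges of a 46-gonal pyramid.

A pyramid on an n-gon base has one n-gon and n triangles: V = 46 + 1 = 47, E = 2·46 = 92, F = 46 + 1 = 47.
Check: V − E + F = 47 − 92 + 47 = 2.

92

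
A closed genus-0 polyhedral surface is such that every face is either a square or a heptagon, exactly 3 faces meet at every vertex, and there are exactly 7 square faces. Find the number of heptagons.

Let x be the number of heptagons; then F = 7 + x.
Edge–face incidences: 2E = 4·7 + 7·x = 28 + 7x.
Every vertex has degree 3, so 3V = 2E.
Euler: V − E + F = 2 ⇒ (2E)/3 − E + (7 + x) = 2.
Multiply by 6: 2·(2E) − 3·(2E) + 6·(7 + x) = 12, i.e. 42 + 6x − (28 + 7x) = 12.
Collecting terms: −x + 14 = 12, so −x = −2, so x = 2.
Then 2E = 28 + 7·2 = 42, so E = 21, V = 2E/3 = 14, F = 7 + 2 = 9.

2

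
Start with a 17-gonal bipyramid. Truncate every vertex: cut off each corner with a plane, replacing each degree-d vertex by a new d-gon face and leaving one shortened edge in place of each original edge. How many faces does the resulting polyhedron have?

53

The base solid has V = 19, E = 51, F = 34.
Truncation replaces each original edge-end by a new vertex, so V′ = 2E = 102.
Each original edge survives, and each old vertex of degree d contributes d new edges; summing degrees gives Σd = 2E, so E′ = E + 2E = 3E = 153.
Each original face survives and each original vertex becomes one new face: F′ = F + V = 53.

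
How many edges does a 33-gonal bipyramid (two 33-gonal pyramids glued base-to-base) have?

A bipyramid over an n-gon has 2n triangular faces and n + 2 vertices: V = 33 + 2 = 35, E = 3·33 = 99, F = 2·33 = 66.
Check: V − E + F = 35 − 99 + 66 = 2.

99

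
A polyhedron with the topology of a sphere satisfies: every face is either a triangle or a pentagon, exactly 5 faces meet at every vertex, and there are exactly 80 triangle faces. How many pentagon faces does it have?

12

Let x be the number of pentagons; then F = 80 + x.
Edge–face incidences: 2E = 3·80 + 5·x = 240 + 5x.
Every vertex has degree 5, so 5V = 2E.
Euler: V − E + F = 2 ⇒ (2E)/5 − E + (80 + x) = 2.
Multiply by 10: 2·(2E) − 5·(2E) + 10·(80 + x) = 20, i.e. 800 + 10x − 3·(240 + 5x) = 20.
Collecting terms: −5x + 80 = 20, so −5x = −60, so x = 12.
Then 2E = 240 + 5·12 = 300, so E = 150, V = 2E/5 = 60, F = 80 + 12 = 92.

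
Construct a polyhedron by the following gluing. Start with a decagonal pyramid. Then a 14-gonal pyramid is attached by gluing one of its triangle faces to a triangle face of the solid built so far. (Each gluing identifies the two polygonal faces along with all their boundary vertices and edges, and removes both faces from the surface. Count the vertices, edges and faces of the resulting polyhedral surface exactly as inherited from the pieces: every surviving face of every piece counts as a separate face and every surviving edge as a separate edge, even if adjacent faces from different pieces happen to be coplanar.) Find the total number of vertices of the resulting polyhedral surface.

A decagonal pyramid: V=11, E=20, F=11.
Attach a 14-gonal pyramid (V=15, E=28, F=15) along a 3-gon: merge 3 vertices and 3 edges, delete both glued faces → V=23, E=45, F=24.
Check: V − E + F = 23 − 45 + 24 = 2.

23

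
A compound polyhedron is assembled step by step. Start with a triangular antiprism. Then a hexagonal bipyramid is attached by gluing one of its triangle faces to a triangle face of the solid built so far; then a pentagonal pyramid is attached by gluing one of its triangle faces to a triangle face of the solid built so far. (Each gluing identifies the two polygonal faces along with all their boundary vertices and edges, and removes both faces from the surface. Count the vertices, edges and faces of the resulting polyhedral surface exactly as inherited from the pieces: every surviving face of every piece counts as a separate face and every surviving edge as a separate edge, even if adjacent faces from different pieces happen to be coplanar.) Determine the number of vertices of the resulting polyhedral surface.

14

A triangular antiprism: V=6, E=12, F=8.
Attach a hexagonal bipyramid (V=8, E=18, F=12) along a 3-gon: merge 3 vertices and 3 edges, delete both glued faces → V=11, E=27, F=18.
Attach a pentagonal pyramid (V=6, E=10, F=6) along a 3-gon: merge 3 vertices and 3 edges, delete both glued faces → V=14, E=34, F=22.
Check: V − E + F = 14 − 34 + 22 = 2.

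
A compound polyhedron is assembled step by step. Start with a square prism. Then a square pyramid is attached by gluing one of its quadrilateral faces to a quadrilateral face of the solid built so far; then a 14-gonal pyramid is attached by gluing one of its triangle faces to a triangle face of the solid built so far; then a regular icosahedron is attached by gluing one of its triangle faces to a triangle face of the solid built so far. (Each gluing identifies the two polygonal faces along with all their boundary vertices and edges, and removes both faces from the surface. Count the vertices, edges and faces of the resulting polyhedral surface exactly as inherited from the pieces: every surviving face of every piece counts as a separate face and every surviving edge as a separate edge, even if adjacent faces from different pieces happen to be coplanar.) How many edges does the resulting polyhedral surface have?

A square prism: V=8, E=12, F=6.
Attach a square pyramid (V=5, E=8, F=5) along a 4-gon: merge 4 vertices and 4 edges, delete both glued faces → V=9, E=16, F=9.
Attach a 14-gonal pyramid (V=15, E=28, F=15) along a 3-gon: merge 3 vertices and 3 edges, delete both glued faces → V=21, E=41, F=22.
Attach a regular icosahedron (V=12, E=30, F=20) along a 3-gon: merge 3 vertices and 3 edges, delete both glued faces → V=30, E=68, F=40.
Check: V − E + F = 30 − 68 + 40 = 2.

68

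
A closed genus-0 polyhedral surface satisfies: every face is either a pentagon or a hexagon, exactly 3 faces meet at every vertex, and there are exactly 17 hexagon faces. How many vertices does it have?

54

Let x be the number of pentagons; then F = 17 + x.
Edge–face incidences: 2E = 6·17 + 5·x = 102 + 5x.
Every vertex has degree 3, so 3V = 2E.
Euler: V − E + F = 2 ⇒ (2E)/3 − E + (17 + x) = 2.
Multiply by 6: 2·(2E) − 3·(2E) + 6·(17 + x) = 12, i.e. 102 + 6x − (102 + 5x) = 12.
Collecting terms: x = 12.
Then 2E = 102 + 5·12 = 162, so E = 81, V = 2E/3 = 54, F = 17 + 12 = 29.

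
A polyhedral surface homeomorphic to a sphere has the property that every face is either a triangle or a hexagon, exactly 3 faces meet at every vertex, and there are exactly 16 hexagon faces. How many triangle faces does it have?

Let x be the number of triangles; then F = 16 + x.
Edge–face incidences: 2E = 6·16 + 3·x = 96 + 3x.
Every vertex has degree 3, so 3V = 2E.
Euler: V − E + F = 2 ⇒ (2E)/3 − E + (16 + x) = 2.
Multiply by 6: 2·(2E) − 3·(2E) + 6·(16 + x) = 12, i.e. 96 + 6x − (96 + 3x) = 12.
Collecting terms: 3x = 12, so x = 4.
Then 2E = 96 + 3·4 = 108, so E = 54, V = 2E/3 = 36, F = 16 + 4 = 20.

4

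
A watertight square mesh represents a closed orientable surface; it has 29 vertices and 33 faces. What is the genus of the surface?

3

Every face is a square, so 2E = 4·33 = 132, giving E = 66.
χ = V − E + F = 29 − 66 + 33 = -4.
For a closed orientable surface χ = 2 − 2g, so g = (2 − (-4))/2 = 3.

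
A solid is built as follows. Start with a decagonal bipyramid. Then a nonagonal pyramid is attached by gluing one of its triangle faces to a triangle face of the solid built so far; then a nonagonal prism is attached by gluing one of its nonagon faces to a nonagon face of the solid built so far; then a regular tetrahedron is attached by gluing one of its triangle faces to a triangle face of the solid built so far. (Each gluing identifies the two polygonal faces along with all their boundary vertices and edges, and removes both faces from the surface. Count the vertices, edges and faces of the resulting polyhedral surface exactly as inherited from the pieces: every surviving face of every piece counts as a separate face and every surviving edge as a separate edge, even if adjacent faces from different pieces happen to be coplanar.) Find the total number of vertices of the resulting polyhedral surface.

29

A decagonal bipyramid: V=12, E=30, F=20.
Attach a nonagonal pyramid (V=10, E=18, F=10) along a 3-gon: merge 3 vertices and 3 edges, delete both glued faces → V=19, E=45, F=28.
Attach a nonagonal prism (V=18, E=27, F=11) along a 9-gon: merge 9 vertices and 9 edges, delete both glued faces → V=28, E=63, F=37.
Attach a regular tetrahedron (V=4, E=6, F=4) along a 3-gon: merge 3 vertices and 3 edges, delete both glued faces → V=29, E=66, F=39.
Check: V − E + F = 29 − 66 + 39 = 2.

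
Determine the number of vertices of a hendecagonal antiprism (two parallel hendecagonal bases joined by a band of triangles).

An antiprism on an n-gon has two n-gon caps and 2n triangles: V = 2·11 = 22, E = 4·11 = 44, F = 2·11 + 2 = 24.

22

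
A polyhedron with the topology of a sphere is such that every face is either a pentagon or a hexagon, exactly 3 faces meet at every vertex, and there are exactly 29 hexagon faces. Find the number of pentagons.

Let x be the number of pentagons; then F = 29 + x.
Edge–face incidences: 2E = 6·29 + 5·x = 174 + 5x.
Every vertex has degree 3, so 3V = 2E.
Euler: V − E + F = 2 ⇒ (2E)/3 − E + (29 + x) = 2.
Multiply by 6: 2·(2E) − 3·(2E) + 6·(29 + x) = 12, i.e. 174 + 6x − (174 + 5x) = 12.
Collecting terms: x = 12.
Then 2E = 174 + 5·12 = 234, so E = 117, V = 2E/3 = 78, F = 29 + 12 = 41.

12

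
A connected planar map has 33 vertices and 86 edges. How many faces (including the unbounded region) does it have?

Euler's formula for a connected plane graph: V − E + F = 2, so F = 2 − 33 + 86 = 55.

55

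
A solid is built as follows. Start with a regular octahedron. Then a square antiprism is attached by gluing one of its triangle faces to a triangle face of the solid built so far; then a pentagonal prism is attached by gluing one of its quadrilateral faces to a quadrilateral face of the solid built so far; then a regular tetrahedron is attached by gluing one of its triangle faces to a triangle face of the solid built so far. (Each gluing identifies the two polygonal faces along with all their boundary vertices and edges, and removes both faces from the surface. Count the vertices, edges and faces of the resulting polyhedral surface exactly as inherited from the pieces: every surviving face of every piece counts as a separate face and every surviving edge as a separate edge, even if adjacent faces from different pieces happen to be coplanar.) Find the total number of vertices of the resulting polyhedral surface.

18

A regular octahedron: V=6, E=12, F=8.
Attach a square antiprism (V=8, E=16, F=10) along a 3-gon: merge 3 vertices and 3 edges, delete both glued faces → V=11, E=25, F=16.
Attach a pentagonal prism (V=10, E=15, F=7) along a 4-gon: merge 4 vertices and 4 edges, delete both glued faces → V=17, E=36, F=21.
Attach a regular tetrahedron (V=4, E=6, F=4) along a 3-gon: merge 3 vertices and 3 edges, delete both glued faces → V=18, E=39, F=23.
Check: V − E + F = 18 − 39 + 23 = 2.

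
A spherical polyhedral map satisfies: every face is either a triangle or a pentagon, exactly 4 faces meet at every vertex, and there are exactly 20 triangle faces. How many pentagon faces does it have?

12

Let x be the number of pentagons; then F = 20 + x.
Edge–face incidences: 2E = 3·20 + 5·x = 60 + 5x.
Every vertex has degree 4, so 4V = 2E.
Euler: V − E + F = 2 ⇒ (2E)/4 − E + (20 + x) = 2.
Multiply by 8: 2·(2E) − 4·(2E) + 8·(20 + x) = 16, i.e. 160 + 8x − 2·(60 + 5x) = 16.
Collecting terms: −2x + 40 = 16, so −2x = −24, so x = 12.
Then 2E = 60 + 5·12 = 120, so E = 60, V = 2E/4 = 30, F = 20 + 12 = 32.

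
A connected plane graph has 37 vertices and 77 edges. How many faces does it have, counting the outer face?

42

Euler's formula for a connected plane graph: V − E + F = 2, so F = 2 − 37 + 77 = 42.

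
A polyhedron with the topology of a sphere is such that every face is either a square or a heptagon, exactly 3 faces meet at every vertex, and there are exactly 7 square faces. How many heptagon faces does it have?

2

Let x be the number of heptagons; then F = 7 + x.
Edge–face incidences: 2E = 4·7 + 7·x = 28 + 7x.
Every vertex has degree 3, so 3V = 2E.
Euler: V − E + F = 2 ⇒ (2E)/3 − E + (7 + x) = 2.
Multiply by 6: 2·(2E) − 3·(2E) + 6·(7 + x) = 12, i.e. 42 + 6x − (28 + 7x) = 12.
Collecting terms: −x + 14 = 12, so −x = −2, so x = 2.
Then 2E = 28 + 7·2 = 42, so E = 21, V = 2E/3 = 14, F = 7 + 2 = 9.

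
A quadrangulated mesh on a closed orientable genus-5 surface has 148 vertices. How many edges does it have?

312

χ = 2 − 2·5 = -8, and every face is a square so 4F = 2E.
V − E + F = -8 with E = 4F/2 gives 148 − (4/2 − 1)·F = -8, so F = 156 and E = 312.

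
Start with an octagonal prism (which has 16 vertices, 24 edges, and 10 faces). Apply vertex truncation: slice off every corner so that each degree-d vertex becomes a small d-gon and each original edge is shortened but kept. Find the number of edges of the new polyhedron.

72

Truncation replaces each original edge-end by a new vertex, so V′ = 2E = 48.
Each original edge survives, and each old vertex of degree d contributes d new edges; summing degrees gives Σd = 2E, so E′ = E + 2E = 3E = 72.
Each original face survives and each original vertex becomes one new face: F′ = F + V = 26.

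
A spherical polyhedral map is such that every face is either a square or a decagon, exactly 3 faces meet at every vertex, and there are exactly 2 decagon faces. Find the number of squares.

10

Let x be the number of squares; then F = 2 + x.
Edge–face incidences: 2E = 10·2 + 4·x = 20 + 4x.
Every vertex has degree 3, so 3V = 2E.
Euler: V − E + F = 2 ⇒ (2E)/3 − E + (2 + x) = 2.
Multiply by 6: 2·(2E) − 3·(2E) + 6·(2 + x) = 12, i.e. 12 + 6x − (20 + 4x) = 12.
Collecting terms: 2x − 8 = 12, so 2x = 20, so x = 10.
Then 2E = 20 + 4·10 = 60, so E = 30, V = 2E/3 = 20, F = 2 + 10 = 12.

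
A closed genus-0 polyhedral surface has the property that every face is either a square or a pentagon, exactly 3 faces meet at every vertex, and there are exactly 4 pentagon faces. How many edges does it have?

18

Let x be the number of squares; then F = 4 + x.
Edge–face incidences: 2E = 5·4 + 4·x = 20 + 4x.
Every vertex has degree 3, so 3V = 2E.
Euler: V − E + F = 2 ⇒ (2E)/3 − E + (4 + x) = 2.
Multiply by 6: 2·(2E) − 3·(2E) + 6·(4 + x) = 12, i.e. 24 + 6x − (20 + 4x) = 12.
Collecting terms: 2x + 4 = 12, so 2x = 8, so x = 4.
Then 2E = 20 + 4·4 = 36, so E = 18, V = 2E/3 = 12, F = 4 + 4 = 8.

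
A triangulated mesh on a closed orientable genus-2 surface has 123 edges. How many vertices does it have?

χ = 2 − 2·2 = -2, and every face is a triangle so 3F = 2E.
F = 2E/3 = 82. Then V = -2 + E − F = -2 + 123 − 82 = 39.

39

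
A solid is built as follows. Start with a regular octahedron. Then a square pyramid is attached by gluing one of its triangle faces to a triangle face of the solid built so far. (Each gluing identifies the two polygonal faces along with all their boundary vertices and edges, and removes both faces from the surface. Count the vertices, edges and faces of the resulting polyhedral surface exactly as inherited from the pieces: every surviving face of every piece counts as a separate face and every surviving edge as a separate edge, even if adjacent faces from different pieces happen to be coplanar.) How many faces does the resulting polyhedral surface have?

11

A regular octahedron: V=6, E=12, F=8.
Attach a square pyramid (V=5, E=8, F=5) along a 3-gon: merge 3 vertices and 3 edges, delete both glued faces → V=8, E=17, F=11.
Check: V − E + F = 8 − 17 + 11 = 2.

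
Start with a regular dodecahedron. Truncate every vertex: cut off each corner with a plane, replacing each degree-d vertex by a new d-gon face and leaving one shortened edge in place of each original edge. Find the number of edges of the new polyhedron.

The base solid has V = 20, E = 30, F = 12.
Truncation replaces each original edge-end by a new vertex, so V′ = 2E = 60.
Each original edge survives, and each old vertex of degree d contributes d new edges; summing degrees gives Σd = 2E, so E′ = E + 2E = 3E = 90.
Each original face survives and each original vertex becomes one new face: F′ = F + V = 32.

90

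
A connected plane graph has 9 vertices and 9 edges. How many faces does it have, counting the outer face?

2

Euler's formula for a connected plane graph: V − E + F = 2, so F = 2 − 9 + 9 = 2.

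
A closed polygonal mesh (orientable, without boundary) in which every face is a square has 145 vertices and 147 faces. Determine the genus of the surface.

2

Every face is a square, so 2E = 4·147 = 588, giving E = 294.
χ = V − E + F = 145 − 294 + 147 = -2.
For a closed orientable surface χ = 2 − 2g, so g = (2 − (-2))/2 = 2.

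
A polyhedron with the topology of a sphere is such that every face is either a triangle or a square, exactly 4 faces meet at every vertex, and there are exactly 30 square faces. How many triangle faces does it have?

8

Let x be the number of triangles; then F = 30 + x.
Edge–face incidences: 2E = 4·30 + 3·x = 120 + 3x.
Every vertex has degree 4, so 4V = 2E.
Euler: V − E + F = 2 ⇒ (2E)/4 − E + (30 + x) = 2.
Multiply by 8: 2·(2E) − 4·(2E) + 8·(30 + x) = 16, i.e. 240 + 8x − 2·(120 + 3x) = 16.
Collecting terms: 2x = 16, so x = 8.
Then 2E = 120 + 3·8 = 144, so E = 72, V = 2E/4 = 36, F = 30 + 8 = 38.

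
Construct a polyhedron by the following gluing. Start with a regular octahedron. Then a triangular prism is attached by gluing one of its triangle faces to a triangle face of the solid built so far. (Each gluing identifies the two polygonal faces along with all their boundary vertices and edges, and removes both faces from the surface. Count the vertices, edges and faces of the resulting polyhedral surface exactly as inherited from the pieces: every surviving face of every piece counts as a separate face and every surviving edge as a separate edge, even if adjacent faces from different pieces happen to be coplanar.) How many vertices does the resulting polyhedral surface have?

9

A regular octahedron: V=6, E=12, F=8.
Attach a triangular prism (V=6, E=9, F=5) along a 3-gon: merge 3 vertices and 3 edges, delete both glued faces → V=9, E=18, F=11.
Check: V − E + F = 9 − 18 + 11 = 2.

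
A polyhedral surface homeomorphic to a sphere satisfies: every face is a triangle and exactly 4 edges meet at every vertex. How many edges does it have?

12

Each face has 3 edges and each edge borders two faces, so 2E = 3F.
Each vertex has degree 4, so 4V = 2E and hence V = 3F/4.
Euler: V − E + F = 2 ⇒ (3F/4) − (3F/2) + F = 2.
Multiply by 8: (6 − 12 + 8)F = 16, i.e. 2F = 16.
So F = 8, E = 3·8/2 = 12, V = 3·8/4 = 6.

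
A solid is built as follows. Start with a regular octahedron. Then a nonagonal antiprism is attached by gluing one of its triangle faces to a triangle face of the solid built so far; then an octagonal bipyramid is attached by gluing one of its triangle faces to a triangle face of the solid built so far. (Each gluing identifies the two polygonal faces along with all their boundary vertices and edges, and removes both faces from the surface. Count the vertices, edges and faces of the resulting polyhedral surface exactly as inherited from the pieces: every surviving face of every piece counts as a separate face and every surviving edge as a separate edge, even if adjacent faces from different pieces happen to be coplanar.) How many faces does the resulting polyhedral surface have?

A regular octahedron: V=6, E=12, F=8.
Attach a nonagonal antiprism (V=18, E=36, F=20) along a 3-gon: merge 3 vertices and 3 edges, delete both glued faces → V=21, E=45, F=26.
Attach an octagonal bipyramid (V=10, E=24, F=16) along a 3-gon: merge 3 vertices and 3 edges, delete both glued faces → V=28, E=66, F=40.
Check: V − E + F = 28 − 66 + 40 = 2.

40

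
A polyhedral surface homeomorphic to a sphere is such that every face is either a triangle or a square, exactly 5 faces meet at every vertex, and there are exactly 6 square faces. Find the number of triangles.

Let x be the number of triangles; then F = 6 + x.
Edge–face incidences: 2E = 4·6 + 3·x = 24 + 3x.
Every vertex has degree 5, so 5V = 2E.
Euler: V − E + F = 2 ⇒ (2E)/5 − E + (6 + x) = 2.
Multiply by 10: 2·(2E) − 5·(2E) + 10·(6 + x) = 20, i.e. 60 + 10x − 3·(24 + 3x) = 20.
Collecting terms: x − 12 = 20, so x = 32.
Then 2E = 24 + 3·32 = 120, so E = 60, V = 2E/5 = 24, F = 6 + 32 = 38.

32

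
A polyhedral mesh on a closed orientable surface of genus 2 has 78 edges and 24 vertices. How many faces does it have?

For a closed orientable surface of genus 2, χ = 2 − 2·2 = -2.
F = -2 − V + E = -2 − 24 + 78 = 52.

52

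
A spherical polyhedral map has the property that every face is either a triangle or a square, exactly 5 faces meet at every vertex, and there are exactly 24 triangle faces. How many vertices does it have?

16

Let x be the number of squares; then F = 24 + x.
Edge–face incidences: 2E = 3·24 + 4·x = 72 + 4x.
Every vertex has degree 5, so 5V = 2E.
Euler: V − E + F = 2 ⇒ (2E)/5 − E + (24 + x) = 2.
Multiply by 10: 2·(2E) − 5·(2E) + 10·(24 + x) = 20, i.e. 240 + 10x − 3·(72 + 4x) = 20.
Collecting terms: −2x + 24 = 20, so −2x = −4, so x = 2.
Then 2E = 72 + 4·2 = 80, so E = 40, V = 2E/5 = 16, F = 24 + 2 = 26.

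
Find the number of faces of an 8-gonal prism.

10

A prism on an n-gon has two n-gon bases and n rectangular sides: V = 2·8 = 16, E = 3·8 = 24, F = 8 + 2 = 10.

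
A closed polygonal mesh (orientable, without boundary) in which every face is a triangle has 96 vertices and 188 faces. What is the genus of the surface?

Every face is a triangle, so 2E = 3·188 = 564, giving E = 282.
χ = V − E + F = 96 − 282 + 188 = 2.
For a closed orientable surface χ = 2 − 2g, so g = (2 − (2))/2 = 0.

0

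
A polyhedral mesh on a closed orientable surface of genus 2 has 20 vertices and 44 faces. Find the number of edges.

66

For a closed orientable surface of genus 2, χ = 2 − 2·2 = -2.
E = V + F − (-2) = 20 + 44 − (-2) = 66.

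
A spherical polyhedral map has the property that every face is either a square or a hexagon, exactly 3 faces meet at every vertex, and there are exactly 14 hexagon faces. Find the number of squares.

Let x be the number of squares; then F = 14 + x.
Edge–face incidences: 2E = 6·14 + 4·x = 84 + 4x.
Every vertex has degree 3, so 3V = 2E.
Euler: V − E + F = 2 ⇒ (2E)/3 − E + (14 + x) = 2.
Multiply by 6: 2·(2E) − 3·(2E) + 6·(14 + x) = 12, i.e. 84 + 6x − (84 + 4x) = 12.
Collecting terms: 2x = 12, so x = 6.
Then 2E = 84 + 4·6 = 108, so E = 54, V = 2E/3 = 36, F = 14 + 6 = 20.

6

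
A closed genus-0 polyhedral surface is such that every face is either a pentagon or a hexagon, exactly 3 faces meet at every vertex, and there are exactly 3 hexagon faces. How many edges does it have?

39

Let x be the number of pentagons; then F = 3 + x.
Edge–face incidences: 2E = 6·3 + 5·x = 18 + 5x.
Every vertex has degree 3, so 3V = 2E.
Euler: V − E + F = 2 ⇒ (2E)/3 − E + (3 + x) = 2.
Multiply by 6: 2·(2E) − 3·(2E) + 6·(3 + x) = 12, i.e. 18 + 6x − (18 + 5x) = 12.
Collecting terms: x = 12.
Then 2E = 18 + 5·12 = 78, so E = 39, V = 2E/3 = 26, F = 3 + 12 = 15.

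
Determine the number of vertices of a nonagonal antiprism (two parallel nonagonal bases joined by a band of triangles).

An antiprism on an n-gon has two n-gon caps and 2n triangles: V = 2·9 = 18, E = 4·9 = 36, F = 2·9 + 2 = 20.

18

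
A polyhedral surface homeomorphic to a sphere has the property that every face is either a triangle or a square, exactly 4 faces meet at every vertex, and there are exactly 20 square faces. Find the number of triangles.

Let x be the number of triangles; then F = 20 + x.
Edge–face incidences: 2E = 4·20 + 3·x = 80 + 3x.
Every vertex has degree 4, so 4V = 2E.
Euler: V − E + F = 2 ⇒ (2E)/4 − E + (20 + x) = 2.
Multiply by 8: 2·(2E) − 4·(2E) + 8·(20 + x) = 16, i.e. 160 + 8x − 2·(80 + 3x) = 16.
Collecting terms: 2x = 16, so x = 8.
Then 2E = 80 + 3·8 = 104, so E = 52, V = 2E/4 = 26, F = 20 + 8 = 28.

8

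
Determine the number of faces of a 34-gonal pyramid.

A pyramid on an n-gon base has one n-gon and n triangles: V = 34 + 1 = 35, E = 2·34 = 68, F = 34 + 1 = 35.
Check: V − E + F = 35 − 68 + 35 = 2.

35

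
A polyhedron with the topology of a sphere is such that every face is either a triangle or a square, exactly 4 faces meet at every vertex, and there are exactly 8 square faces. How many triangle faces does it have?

8

Let x be the number of triangles; then F = 8 + x.
Edge–face incidences: 2E = 4·8 + 3·x = 32 + 3x.
Every vertex has degree 4, so 4V = 2E.
Euler: V − E + F = 2 ⇒ (2E)/4 − E + (8 + x) = 2.
Multiply by 8: 2·(2E) − 4·(2E) + 8·(8 + x) = 16, i.e. 64 + 8x − 2·(32 + 3x) = 16.
Collecting terms: 2x = 16, so x = 8.
Then 2E = 32 + 3·8 = 56, so E = 28, V = 2E/4 = 14, F = 8 + 8 = 16.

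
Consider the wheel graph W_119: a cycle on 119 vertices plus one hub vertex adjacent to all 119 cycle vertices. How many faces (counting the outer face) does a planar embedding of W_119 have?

W_119 has V = 119 + 1 = 120 vertices and E = 2·119 = 238 edges.
By Euler's formula F = 2 − V + E = 2 − 120 + 238 = 120.

120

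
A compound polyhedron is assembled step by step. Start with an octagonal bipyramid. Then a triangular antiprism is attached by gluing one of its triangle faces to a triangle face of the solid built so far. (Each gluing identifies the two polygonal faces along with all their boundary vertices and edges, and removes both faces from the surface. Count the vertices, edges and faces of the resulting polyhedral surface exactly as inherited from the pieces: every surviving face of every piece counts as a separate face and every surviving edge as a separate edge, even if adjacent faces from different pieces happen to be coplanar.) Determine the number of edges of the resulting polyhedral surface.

An octagonal bipyramid: V=10, E=24, F=16.
Attach a triangular antiprism (V=6, E=12, F=8) along a 3-gon: merge 3 vertices and 3 edges, delete both glued faces → V=13, E=33, F=22.
Check: V − E + F = 13 − 33 + 22 = 2.

33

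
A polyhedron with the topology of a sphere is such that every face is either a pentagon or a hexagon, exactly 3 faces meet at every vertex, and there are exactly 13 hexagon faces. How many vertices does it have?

46

Let x be the number of pentagons; then F = 13 + x.
Edge–face incidences: 2E = 6·13 + 5·x = 78 + 5x.
Every vertex has degree 3, so 3V = 2E.
Euler: V − E + F = 2 ⇒ (2E)/3 − E + (13 + x) = 2.
Multiply by 6: 2·(2E) − 3·(2E) + 6·(13 + x) = 12, i.e. 78 + 6x − (78 + 5x) = 12.
Collecting terms: x = 12.
Then 2E = 78 + 5·12 = 138, so E = 69, V = 2E/3 = 46, F = 13 + 12 = 25.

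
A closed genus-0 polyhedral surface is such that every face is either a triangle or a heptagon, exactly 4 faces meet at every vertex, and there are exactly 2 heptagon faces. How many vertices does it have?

Let x be the number of triangles; then F = 2 + x.
Edge–face incidences: 2E = 7·2 + 3·x = 14 + 3x.
Every vertex has degree 4, so 4V = 2E.
Euler: V − E + F = 2 ⇒ (2E)/4 − E + (2 + x) = 2.
Multiply by 8: 2·(2E) − 4·(2E) + 8·(2 + x) = 16, i.e. 16 + 8x − 2·(14 + 3x) = 16.
Collecting terms: 2x − 12 = 16, so 2x = 28, so x = 14.
Then 2E = 14 + 3·14 = 56, so E = 28, V = 2E/4 = 14, F = 2 + 14 = 16.

14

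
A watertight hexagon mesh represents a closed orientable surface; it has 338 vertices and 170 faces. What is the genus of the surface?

2

Every face is a hexagon, so 2E = 6·170 = 1020, giving E = 510.
χ = V − E + F = 338 − 510 + 170 = -2.
For a closed orientable surface χ = 2 − 2g, so g = (2 − (-2))/2 = 2.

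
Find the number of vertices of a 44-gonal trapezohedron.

The n-trapezohedron (dual of the n-antiprism) has V = 2·44 + 2 = 90, E = 4·44 = 176, F = 2·44 = 88.

90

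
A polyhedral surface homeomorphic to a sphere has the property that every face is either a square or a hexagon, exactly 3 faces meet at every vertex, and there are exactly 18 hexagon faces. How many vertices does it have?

44

Let x be the number of squares; then F = 18 + x.
Edge–face incidences: 2E = 6·18 + 4·x = 108 + 4x.
Every vertex has degree 3, so 3V = 2E.
Euler: V − E + F = 2 ⇒ (2E)/3 − E + (18 + x) = 2.
Multiply by 6: 2·(2E) − 3·(2E) + 6·(18 + x) = 12, i.e. 108 + 6x − (108 + 4x) = 12.
Collecting terms: 2x = 12, so x = 6.
Then 2E = 108 + 4·6 = 132, so E = 66, V = 2E/3 = 44, F = 18 + 6 = 24.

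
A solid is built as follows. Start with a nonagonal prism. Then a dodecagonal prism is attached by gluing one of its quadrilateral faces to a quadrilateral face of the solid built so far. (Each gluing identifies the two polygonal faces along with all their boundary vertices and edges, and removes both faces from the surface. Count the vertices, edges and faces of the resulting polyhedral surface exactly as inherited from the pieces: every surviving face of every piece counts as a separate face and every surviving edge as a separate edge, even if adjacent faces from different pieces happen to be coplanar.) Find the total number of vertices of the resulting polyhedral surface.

38

A nonagonal prism: V=18, E=27, F=11.
Attach a dodecagonal prism (V=24, E=36, F=14) along a 4-gon: merge 4 vertices and 4 edges, delete both glued faces → V=38, E=59, F=23.
Check: V − E + F = 38 − 59 + 23 = 2.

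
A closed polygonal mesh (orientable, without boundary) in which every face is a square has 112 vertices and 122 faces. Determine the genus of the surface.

Every face is a square, so 2E = 4·122 = 488, giving E = 244.
χ = V − E + F = 112 − 244 + 122 = -10.
For a closed orientable surface χ = 2 − 2g, so g = (2 − (-10))/2 = 6.

6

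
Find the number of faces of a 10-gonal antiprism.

An antiprism on an n-gon has two n-gon caps and 2n triangles: V = 2·10 = 20, E = 4·10 = 40, F = 2·10 + 2 = 22.
Check: V − E + F = 20 − 40 + 22 = 2.

22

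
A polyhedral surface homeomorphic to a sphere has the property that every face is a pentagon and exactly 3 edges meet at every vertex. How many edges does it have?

30

Each face has 5 edges and each edge borders two faces, so 2E = 5F.
Each vertex has degree 3, so 3V = 2E and hence V = 5F/3.
Euler: V − E + F = 2 ⇒ (5F/3) − (5F/2) + F = 2.
Multiply by 6: (10 − 15 + 6)F = 12, i.e. 1F = 12.
So F = 12, E = 5·12/2 = 30, V = 5·12/3 = 20.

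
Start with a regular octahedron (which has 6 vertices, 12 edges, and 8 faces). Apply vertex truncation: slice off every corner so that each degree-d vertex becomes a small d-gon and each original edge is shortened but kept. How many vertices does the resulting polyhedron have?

24

Truncation replaces each original edge-end by a new vertex, so V′ = 2E = 24.
Each original edge survives, and each old vertex of degree d contributes d new edges; summing degrees gives Σd = 2E, so E′ = E + 2E = 3E = 36.
Each original face survives and each original vertex becomes one new face: F′ = F + V = 14.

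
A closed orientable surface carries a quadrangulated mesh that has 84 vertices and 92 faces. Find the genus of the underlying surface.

Every face is a square, so 2E = 4·92 = 368, giving E = 184.
χ = V − E + F = 84 − 184 + 92 = -8.
For a closed orientable surface χ = 2 − 2g, so g = (2 − (-8))/2 = 5.

5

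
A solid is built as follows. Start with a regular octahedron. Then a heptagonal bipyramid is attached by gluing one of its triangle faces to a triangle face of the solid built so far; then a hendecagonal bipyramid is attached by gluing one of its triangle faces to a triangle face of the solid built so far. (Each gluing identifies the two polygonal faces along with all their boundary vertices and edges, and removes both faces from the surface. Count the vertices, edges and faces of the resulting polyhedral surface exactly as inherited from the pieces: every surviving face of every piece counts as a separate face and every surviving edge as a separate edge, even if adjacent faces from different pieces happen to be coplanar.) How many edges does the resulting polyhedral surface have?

A regular octahedron: V=6, E=12, F=8.
Attach a heptagonal bipyramid (V=9, E=21, F=14) along a 3-gon: merge 3 vertices and 3 edges, delete both glued faces → V=12, E=30, F=20.
Attach a hendecagonal bipyramid (V=13, E=33, F=22) along a 3-gon: merge 3 vertices and 3 edges, delete both glued faces → V=22, E=60, F=40.
Check: V − E + F = 22 − 60 + 40 = 2.

60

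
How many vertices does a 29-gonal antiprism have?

58

An antiprism on an n-gon has two n-gon caps and 2n triangles: V = 2·29 = 58, E = 4·29 = 116, F = 2·29 + 2 = 60.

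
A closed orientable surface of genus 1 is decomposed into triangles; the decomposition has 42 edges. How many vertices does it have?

14

χ = 2 − 2·1 = 0, and every face is a triangle so 3F = 2E.
F = 2E/3 = 28. Then V = 0 + E − F = 0 + 42 − 28 = 14.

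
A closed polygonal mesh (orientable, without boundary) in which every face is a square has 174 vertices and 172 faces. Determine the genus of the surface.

Every face is a square, so 2E = 4·172 = 688, giving E = 344.
χ = V − E + F = 174 − 344 + 172 = 2.
For a closed orientable surface χ = 2 − 2g, so g = (2 − (2))/2 = 0.

0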